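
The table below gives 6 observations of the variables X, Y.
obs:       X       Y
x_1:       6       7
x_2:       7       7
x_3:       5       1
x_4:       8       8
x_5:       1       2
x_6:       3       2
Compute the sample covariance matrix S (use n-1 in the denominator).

Step 1 — column means:
  mean(X) = (6 + 7 + 5 + 8 + 1 + 3) / 6 = 30/6 = 5
  mean(Y) = (7 + 7 + 1 + 8 + 2 + 2) / 6 = 27/6 = 4.5

Step 2 — sample covariance S[i,j] = (1/(n-1)) · Σ_k (x_{k,i} - mean_i) · (x_{k,j} - mean_j), with n-1 = 5.
  S[X,X] = ((1)·(1) + (2)·(2) + (0)·(0) + (3)·(3) + (-4)·(-4) + (-2)·(-2)) / 5 = 34/5 = 6.8
  S[X,Y] = ((1)·(2.5) + (2)·(2.5) + (0)·(-3.5) + (3)·(3.5) + (-4)·(-2.5) + (-2)·(-2.5)) / 5 = 33/5 = 6.6
  S[Y,Y] = ((2.5)·(2.5) + (2.5)·(2.5) + (-3.5)·(-3.5) + (3.5)·(3.5) + (-2.5)·(-2.5) + (-2.5)·(-2.5)) / 5 = 49.5/5 = 9.9

S is symmetric (S[j,i] = S[i,j]). Assembling:

S = [[6.8, 6.6],
 [6.6, 9.9]]


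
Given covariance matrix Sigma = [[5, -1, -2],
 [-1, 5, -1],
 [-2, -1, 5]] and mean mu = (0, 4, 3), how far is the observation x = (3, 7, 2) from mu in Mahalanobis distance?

Step 1 — centre the observation: (x - mu) = (3, 3, -1).

Step 2 — invert Sigma (cofactor / det for 3×3, or solve directly):
  Sigma^{-1} = [[0.2637, 0.0769, 0.1209],
 [0.0769, 0.2308, 0.0769],
 [0.1209, 0.0769, 0.2637]].

Step 3 — form the quadratic (x - mu)^T · Sigma^{-1} · (x - mu):
  Sigma^{-1} · (x - mu) = (0.9011, 0.8462, 0.3297).
  (x - mu)^T · [Sigma^{-1} · (x - mu)] = (3)·(0.9011) + (3)·(0.8462) + (-1)·(0.3297) = 4.9121.

Step 4 — take square root: d = √(4.9121) ≈ 2.2163.

d(x, mu) = √(4.9121) ≈ 2.2163


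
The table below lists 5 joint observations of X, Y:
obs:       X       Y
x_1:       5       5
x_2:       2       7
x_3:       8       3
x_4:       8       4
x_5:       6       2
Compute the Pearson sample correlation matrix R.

Step 1 — column means:
  mean(X) = (5 + 2 + 8 + 8 + 6) / 5 = 29/5 = 5.8
  mean(Y) = (5 + 7 + 3 + 4 + 2) / 5 = 21/5 = 4.2

Step 2 — sample variances and covariances s[i,j] = (1/(n-1)) · Σ_k (x_{k,i} - mean_i) · (x_{k,j} - mean_j), with n-1 = 4:
  s[X,X] = ((-0.8)·(-0.8) + (-3.8)·(-3.8) + (2.2)·(2.2) + (2.2)·(2.2) + (0.2)·(0.2)) / 4 = 24.8/4 = 6.2
  s[X,Y] = ((-0.8)·(0.8) + (-3.8)·(2.8) + (2.2)·(-1.2) + (2.2)·(-0.2) + (0.2)·(-2.2)) / 4 = -14.8/4 = -3.7
  s[Y,Y] = ((0.8)·(0.8) + (2.8)·(2.8) + (-1.2)·(-1.2) + (-0.2)·(-0.2) + (-2.2)·(-2.2)) / 4 = 14.8/4 = 3.7
  Sample standard deviations s_i = √(s[i,i]):
  s(X) = √(6.2) = 2.49
  s(Y) = √(3.7) = 1.9235

Step 3 — r_{ij} = s_{ij} / (s_i · s_j):
  r[X,X] = 1 (diagonal).
  r[X,Y] = -3.7 / (2.49 · 1.9235) = -3.7 / 4.7896 = -0.7725
  r[Y,Y] = 1 (diagonal).

R is symmetric with unit diagonal. Assembling:

R = [[1, -0.7725],
 [-0.7725, 1]]


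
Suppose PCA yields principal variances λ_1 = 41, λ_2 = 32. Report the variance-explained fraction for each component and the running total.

Step 1 — total variance = trace(Sigma) = Σ λ_i = 41 + 32 = 73.

Step 2 — fraction explained by component i = λ_i / Σ λ:
  PC1: 41/73 = 0.5616
  PC2: 32/73 = 0.4384

Step 3 — cumulative fraction after k components = (λ_1 + ... + λ_k) / Σ λ:
  k = 1: 41/73 = 0.5616
  k = 2: (41 + 32)/73 = 73/73 = 1

Summary (fraction, with percent):

explained: PC1 0.5616 (56.16%), PC2 0.4384 (43.84%);  cumulative: 0.5616, 1


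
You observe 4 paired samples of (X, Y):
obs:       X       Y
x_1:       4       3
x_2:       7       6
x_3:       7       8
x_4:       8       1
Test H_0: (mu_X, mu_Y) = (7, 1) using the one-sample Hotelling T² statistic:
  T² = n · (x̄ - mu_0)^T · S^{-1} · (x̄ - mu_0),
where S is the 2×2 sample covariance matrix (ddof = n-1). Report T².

Step 1 — sample mean vector:
  mean(X) = (4 + 7 + 7 + 8) / 4 = 26/4 = 6.5
  mean(Y) = (3 + 6 + 8 + 1) / 4 = 18/4 = 4.5
  x̄ = (6.5, 4.5),  deviation x̄ - mu_0 = (6.5, 4.5) - (7, 1) = (-0.5, 3.5).

Step 2 — sample covariance matrix, S[i,j] = (1/(n-1)) · Σ_k (x_{k,i} - mean_i) · (x_{k,j} - mean_j), divisor n-1 = 3:
  S[X,X] = ((-2.5)·(-2.5) + (0.5)·(0.5) + (0.5)·(0.5) + (1.5)·(1.5)) / 3 = 9/3 = 3
  S[X,Y] = ((-2.5)·(-1.5) + (0.5)·(1.5) + (0.5)·(3.5) + (1.5)·(-3.5)) / 3 = 1/3 = 0.3333
  S[Y,Y] = ((-1.5)·(-1.5) + (1.5)·(1.5) + (3.5)·(3.5) + (-3.5)·(-3.5)) / 3 = 29/3 = 9.6667
  S = [[3, 0.3333],
 [0.3333, 9.6667]].

Step 3 — invert S. det(S) = 3·9.6667 - (0.3333)² = 28.8889.
  S^{-1} = (1/det) · [[d, -b], [-b, a]] = [[0.3346, -0.0115],
 [-0.0115, 0.1038]].

Step 4 — quadratic form (x̄ - mu_0)^T · S^{-1} · (x̄ - mu_0):
  S^{-1} · (x̄ - mu_0) = (-0.2077, 0.3692),
  (x̄ - mu_0)^T · [...] = (-0.5)·(-0.2077) + (3.5)·(0.3692) = 1.3962.

Step 5 — scale by n: T² = 4 · 1.3962 = 5.5846.

T² ≈ 5.5846


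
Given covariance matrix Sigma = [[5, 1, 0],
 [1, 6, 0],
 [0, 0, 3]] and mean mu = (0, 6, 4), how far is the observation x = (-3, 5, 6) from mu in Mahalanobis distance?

Step 1 — centre the observation: (x - mu) = (-3, -1, 2).

Step 2 — invert Sigma (cofactor / det for 3×3, or solve directly):
  Sigma^{-1} = [[0.2069, -0.0345, 0],
 [-0.0345, 0.1724, 0],
 [0, 0, 0.3333]].

Step 3 — form the quadratic (x - mu)^T · Sigma^{-1} · (x - mu):
  Sigma^{-1} · (x - mu) = (-0.5862, -0.069, 0.6667).
  (x - mu)^T · [Sigma^{-1} · (x - mu)] = (-3)·(-0.5862) + (-1)·(-0.069) + (2)·(0.6667) = 3.1609.

Step 4 — take square root: d = √(3.1609) ≈ 1.7779.

d(x, mu) = √(3.1609) ≈ 1.7779


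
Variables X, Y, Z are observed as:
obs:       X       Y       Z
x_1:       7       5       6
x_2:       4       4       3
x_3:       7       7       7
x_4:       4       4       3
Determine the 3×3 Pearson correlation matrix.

Step 1 — column means:
  mean(X) = (7 + 4 + 7 + 4) / 4 = 22/4 = 5.5
  mean(Y) = (5 + 4 + 7 + 4) / 4 = 20/4 = 5
  mean(Z) = (6 + 3 + 7 + 3) / 4 = 19/4 = 4.75

Step 2 — sample variances and covariances s[i,j] = (1/(n-1)) · Σ_k (x_{k,i} - mean_i) · (x_{k,j} - mean_j), with n-1 = 3:
  s[X,X] = ((1.5)·(1.5) + (-1.5)·(-1.5) + (1.5)·(1.5) + (-1.5)·(-1.5)) / 3 = 9/3 = 3
  s[X,Y] = ((1.5)·(0) + (-1.5)·(-1) + (1.5)·(2) + (-1.5)·(-1)) / 3 = 6/3 = 2
  s[X,Z] = ((1.5)·(1.25) + (-1.5)·(-1.75) + (1.5)·(2.25) + (-1.5)·(-1.75)) / 3 = 10.5/3 = 3.5
  s[Y,Y] = ((0)·(0) + (-1)·(-1) + (2)·(2) + (-1)·(-1)) / 3 = 6/3 = 2
  s[Y,Z] = ((0)·(1.25) + (-1)·(-1.75) + (2)·(2.25) + (-1)·(-1.75)) / 3 = 8/3 = 2.6667
  s[Z,Z] = ((1.25)·(1.25) + (-1.75)·(-1.75) + (2.25)·(2.25) + (-1.75)·(-1.75)) / 3 = 12.75/3 = 4.25
  Sample standard deviations s_i = √(s[i,i]):
  s(X) = √(3) = 1.7321
  s(Y) = √(2) = 1.4142
  s(Z) = √(4.25) = 2.0616

Step 3 — r_{ij} = s_{ij} / (s_i · s_j):
  r[X,X] = 1 (diagonal).
  r[X,Y] = 2 / (1.7321 · 1.4142) = 2 / 2.4495 = 0.8165
  r[X,Z] = 3.5 / (1.7321 · 2.0616) = 3.5 / 3.5707 = 0.9802
  r[Y,Y] = 1 (diagonal).
  r[Y,Z] = 2.6667 / (1.4142 · 2.0616) = 2.6667 / 2.9155 = 0.9147
  r[Z,Z] = 1 (diagonal).

R is symmetric with unit diagonal. Assembling:

R = [[1, 0.8165, 0.9802],
 [0.8165, 1, 0.9147],
 [0.9802, 0.9147, 1]]


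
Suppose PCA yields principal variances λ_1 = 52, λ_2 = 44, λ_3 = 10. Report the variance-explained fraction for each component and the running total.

Step 1 — total variance = trace(Sigma) = Σ λ_i = 52 + 44 + 10 = 106.

Step 2 — fraction explained by component i = λ_i / Σ λ:
  PC1: 52/106 = 0.4906
  PC2: 44/106 = 0.4151
  PC3: 10/106 = 0.0943

Step 3 — cumulative fraction after k components = (λ_1 + ... + λ_k) / Σ λ:
  k = 1: 52/106 = 0.4906
  k = 2: (52 + 44)/106 = 96/106 = 0.9057
  k = 3: (52 + 44 + 10)/106 = 106/106 = 1

Summary (fraction, with percent):

explained: PC1 0.4906 (49.06%), PC2 0.4151 (41.51%), PC3 0.0943 (9.43%);  cumulative: 0.4906, 0.9057, 1


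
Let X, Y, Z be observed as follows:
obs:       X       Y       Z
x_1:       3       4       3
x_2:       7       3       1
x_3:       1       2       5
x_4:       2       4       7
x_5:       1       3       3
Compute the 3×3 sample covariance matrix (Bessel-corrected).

Step 1 — column means:
  mean(X) = (3 + 7 + 1 + 2 + 1) / 5 = 14/5 = 2.8
  mean(Y) = (4 + 3 + 2 + 4 + 3) / 5 = 16/5 = 3.2
  mean(Z) = (3 + 1 + 5 + 7 + 3) / 5 = 19/5 = 3.8

Step 2 — sample covariance S[i,j] = (1/(n-1)) · Σ_k (x_{k,i} - mean_i) · (x_{k,j} - mean_j), with n-1 = 4.
  S[X,X] = ((0.2)·(0.2) + (4.2)·(4.2) + (-1.8)·(-1.8) + (-0.8)·(-0.8) + (-1.8)·(-1.8)) / 4 = 24.8/4 = 6.2
  S[X,Y] = ((0.2)·(0.8) + (4.2)·(-0.2) + (-1.8)·(-1.2) + (-0.8)·(0.8) + (-1.8)·(-0.2)) / 4 = 1.2/4 = 0.3
  S[X,Z] = ((0.2)·(-0.8) + (4.2)·(-2.8) + (-1.8)·(1.2) + (-0.8)·(3.2) + (-1.8)·(-0.8)) / 4 = -15.2/4 = -3.8
  S[Y,Y] = ((0.8)·(0.8) + (-0.2)·(-0.2) + (-1.2)·(-1.2) + (0.8)·(0.8) + (-0.2)·(-0.2)) / 4 = 2.8/4 = 0.7
  S[Y,Z] = ((0.8)·(-0.8) + (-0.2)·(-2.8) + (-1.2)·(1.2) + (0.8)·(3.2) + (-0.2)·(-0.8)) / 4 = 1.2/4 = 0.3
  S[Z,Z] = ((-0.8)·(-0.8) + (-2.8)·(-2.8) + (1.2)·(1.2) + (3.2)·(3.2) + (-0.8)·(-0.8)) / 4 = 20.8/4 = 5.2

S is symmetric (S[j,i] = S[i,j]). Assembling:

S = [[6.2, 0.3, -3.8],
 [0.3, 0.7, 0.3],
 [-3.8, 0.3, 5.2]]


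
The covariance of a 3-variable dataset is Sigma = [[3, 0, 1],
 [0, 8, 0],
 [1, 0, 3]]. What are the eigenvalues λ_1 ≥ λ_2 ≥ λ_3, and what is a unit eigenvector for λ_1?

Step 1 — characteristic polynomial p(λ) = det(λI - Sigma) = λ³ - tr·λ² + c_1·λ - det, where tr = trace, c_1 = sum of the principal 2×2 minors, det = det(Sigma):
  tr = 3 + 8 + 3 = 14,
  c_1 = (3·8 - (0)²) + (3·3 - (1)²) + (8·3 - (0)²) = 24 + 8 + 24 = 56,
  det = 3·(8·3 - (0)²) - (0)·((0)·3 - (0)·(1)) + (1)·((0)·(0) - 8·(1)) = 3·(24) - (0)·(0) + (1)·(-8) = 64.
  So p(λ) = λ³ - 14λ² + 56λ - 64.
Step 2 — look for an integer root (rational root theorem: any rational root is an integer divisor of 64). Testing λ = 2:
  p(2) = 8 - 56 + 112 - 64 = 0  ✓
  Dividing out (λ - 2): p(λ) = (λ - 2)(λ² - 12λ + 32).
Step 3 — remaining eigenvalues from the quadratic λ² - 12λ + 32 = 0:
  Δ = 12² - 4·32 = 144 - 128 = 16,  λ = (12 ± √16)/2 = (12 ± 4)/2 = 8 or 4.
  Sorted: λ_1 = 8,  λ_2 = 4,  λ_3 = 2  (check: sum = 14 = tr ✓).

Step 4 — unit eigenvector for λ_1 = 8: v spans the null space of (Sigma - λ_1 I), whose rows are
  r_1 = (-5, 0, 1),  r_2 = (0, 0, 0),  r_3 = (1, 0, -5).
  v is orthogonal to every row, so take v ∝ r_1 × r_3 = ((0)·(-5) - (1)·(0), (1)·(1) - (-5)·(-5), (-5)·(0) - (0)·(1)) = (0, -24, 0).
  Rescale (divide by 24; multiply by -1 so the first nonzero entry is positive): u = (0, 1, 0).
  ||u|| = √((0)² + (1)² + (0)²) = √(1) = 1,  v_1 = u/||u|| ≈ (0, 1, 0) (||v_1|| = 1).

λ_1 = 8,  λ_2 = 4,  λ_3 = 2;  v_1 ≈ (0, 1, 0)


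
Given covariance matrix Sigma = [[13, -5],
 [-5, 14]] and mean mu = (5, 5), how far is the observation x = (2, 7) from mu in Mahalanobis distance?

Step 1 — centre the observation: (x - mu) = (-3, 2).

Step 2 — invert Sigma. det(Sigma) = 13·14 - (-5)² = 157.
  Sigma^{-1} = (1/det) · [[d, -b], [-b, a]] = [[0.0892, 0.0318],
 [0.0318, 0.0828]].

Step 3 — form the quadratic (x - mu)^T · Sigma^{-1} · (x - mu):
  Sigma^{-1} · (x - mu) = (-0.2038, 0.0701).
  (x - mu)^T · [Sigma^{-1} · (x - mu)] = (-3)·(-0.2038) + (2)·(0.0701) = 0.7516.

Step 4 — take square root: d = √(0.7516) ≈ 0.8669.

d(x, mu) = √(0.7516) ≈ 0.8669


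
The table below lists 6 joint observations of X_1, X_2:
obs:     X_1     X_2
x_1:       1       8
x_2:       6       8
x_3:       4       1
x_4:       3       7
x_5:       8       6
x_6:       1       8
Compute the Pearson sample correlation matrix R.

Step 1 — column means:
  mean(X_1) = (1 + 6 + 4 + 3 + 8 + 1) / 6 = 23/6 = 3.8333
  mean(X_2) = (8 + 8 + 1 + 7 + 6 + 8) / 6 = 38/6 = 6.3333

Step 2 — sample variances and covariances s[i,j] = (1/(n-1)) · Σ_k (x_{k,i} - mean_i) · (x_{k,j} - mean_j), with n-1 = 5:
  s[X_1,X_1] = ((-2.8333)·(-2.8333) + (2.1667)·(2.1667) + (0.1667)·(0.1667) + (-0.8333)·(-0.8333) + (4.1667)·(4.1667) + (-2.8333)·(-2.8333)) / 5 = 38.8333/5 = 7.7667
  s[X_1,X_2] = ((-2.8333)·(1.6667) + (2.1667)·(1.6667) + (0.1667)·(-5.3333) + (-0.8333)·(0.6667) + (4.1667)·(-0.3333) + (-2.8333)·(1.6667)) / 5 = -8.6667/5 = -1.7333
  s[X_2,X_2] = ((1.6667)·(1.6667) + (1.6667)·(1.6667) + (-5.3333)·(-5.3333) + (0.6667)·(0.6667) + (-0.3333)·(-0.3333) + (1.6667)·(1.6667)) / 5 = 37.3333/5 = 7.4667
  Sample standard deviations s_i = √(s[i,i]):
  s(X_1) = √(7.7667) = 2.7869
  s(X_2) = √(7.4667) = 2.7325

Step 3 — r_{ij} = s_{ij} / (s_i · s_j):
  r[X_1,X_1] = 1 (diagonal).
  r[X_1,X_2] = -1.7333 / (2.7869 · 2.7325) = -1.7333 / 7.6152 = -0.2276
  r[X_2,X_2] = 1 (diagonal).

R is symmetric with unit diagonal. Assembling:

R = [[1, -0.2276],
 [-0.2276, 1]]


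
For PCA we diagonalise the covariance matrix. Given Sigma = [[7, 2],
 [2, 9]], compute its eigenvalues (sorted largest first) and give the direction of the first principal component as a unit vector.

Step 1 — characteristic polynomial of 2×2 Sigma:
  det(Sigma - λI) = λ² - trace · λ + det = 0.
  trace = 7 + 9 = 16, det = 7·9 - (2)² = 59.
Step 2 — discriminant:
  Δ = trace² - 4·det = 256 - 236 = 20.
Step 3 — eigenvalues:
  λ = (trace ± √Δ)/2 = (16 ± 4.4721)/2,
  λ_1 = 10.2361,  λ_2 = 5.7639.

Step 4 — unit eigenvector for λ_1: solve (Sigma - λ_1 I)v = 0. First row:
  (7 - 10.2361)·v_x + (2)·v_y = 0, i.e. (-3.2361)·v_x + (2)·v_y = 0,
  so v ∝ (b, λ_1 - a) = (2, 3.2361) = u.
  ||u|| = √((2)² + (3.2361)²) = √(14.4721) ≈ 3.8042,
  v_1 = u/||u|| ≈ (0.5257, 0.8507) (||v_1|| = 1).

λ_1 = 10.2361,  λ_2 = 5.7639;  v_1 ≈ (0.5257, 0.8507)


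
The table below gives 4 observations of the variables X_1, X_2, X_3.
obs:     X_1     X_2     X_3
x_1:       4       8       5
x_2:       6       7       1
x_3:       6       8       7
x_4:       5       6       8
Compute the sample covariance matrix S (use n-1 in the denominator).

Step 1 — column means:
  mean(X_1) = (4 + 6 + 6 + 5) / 4 = 21/4 = 5.25
  mean(X_2) = (8 + 7 + 8 + 6) / 4 = 29/4 = 7.25
  mean(X_3) = (5 + 1 + 7 + 8) / 4 = 21/4 = 5.25

Step 2 — sample covariance S[i,j] = (1/(n-1)) · Σ_k (x_{k,i} - mean_i) · (x_{k,j} - mean_j), with n-1 = 3.
  S[X_1,X_1] = ((-1.25)·(-1.25) + (0.75)·(0.75) + (0.75)·(0.75) + (-0.25)·(-0.25)) / 3 = 2.75/3 = 0.9167
  S[X_1,X_2] = ((-1.25)·(0.75) + (0.75)·(-0.25) + (0.75)·(0.75) + (-0.25)·(-1.25)) / 3 = -0.25/3 = -0.0833
  S[X_1,X_3] = ((-1.25)·(-0.25) + (0.75)·(-4.25) + (0.75)·(1.75) + (-0.25)·(2.75)) / 3 = -2.25/3 = -0.75
  S[X_2,X_2] = ((0.75)·(0.75) + (-0.25)·(-0.25) + (0.75)·(0.75) + (-1.25)·(-1.25)) / 3 = 2.75/3 = 0.9167
  S[X_2,X_3] = ((0.75)·(-0.25) + (-0.25)·(-4.25) + (0.75)·(1.75) + (-1.25)·(2.75)) / 3 = -1.25/3 = -0.4167
  S[X_3,X_3] = ((-0.25)·(-0.25) + (-4.25)·(-4.25) + (1.75)·(1.75) + (2.75)·(2.75)) / 3 = 28.75/3 = 9.5833

S is symmetric (S[j,i] = S[i,j]). Assembling:

S = [[0.9167, -0.0833, -0.75],
 [-0.0833, 0.9167, -0.4167],
 [-0.75, -0.4167, 9.5833]]


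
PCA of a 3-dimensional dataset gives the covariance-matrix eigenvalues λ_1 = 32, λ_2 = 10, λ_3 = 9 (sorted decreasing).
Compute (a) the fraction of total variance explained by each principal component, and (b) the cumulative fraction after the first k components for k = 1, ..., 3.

Step 1 — total variance = trace(Sigma) = Σ λ_i = 32 + 10 + 9 = 51.

Step 2 — fraction explained by component i = λ_i / Σ λ:
  PC1: 32/51 = 0.6275
  PC2: 10/51 = 0.1961
  PC3: 9/51 = 0.1765

Step 3 — cumulative fraction after k components = (λ_1 + ... + λ_k) / Σ λ:
  k = 1: 32/51 = 0.6275
  k = 2: (32 + 10)/51 = 42/51 = 0.8235
  k = 3: (32 + 10 + 9)/51 = 51/51 = 1

Summary (fraction, with percent):

explained: PC1 0.6275 (62.75%), PC2 0.1961 (19.61%), PC3 0.1765 (17.65%);  cumulative: 0.6275, 0.8235, 1


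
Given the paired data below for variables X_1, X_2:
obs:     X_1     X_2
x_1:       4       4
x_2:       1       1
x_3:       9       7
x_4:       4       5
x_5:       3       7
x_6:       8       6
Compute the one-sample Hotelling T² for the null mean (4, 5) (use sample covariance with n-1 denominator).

Step 1 — sample mean vector:
  mean(X_1) = (4 + 1 + 9 + 4 + 3 + 8) / 6 = 29/6 = 4.8333
  mean(X_2) = (4 + 1 + 7 + 5 + 7 + 6) / 6 = 30/6 = 5
  x̄ = (4.8333, 5),  deviation x̄ - mu_0 = (4.8333, 5) - (4, 5) = (0.8333, 0).

Step 2 — sample covariance matrix, S[i,j] = (1/(n-1)) · Σ_k (x_{k,i} - mean_i) · (x_{k,j} - mean_j), divisor n-1 = 5:
  S[X_1,X_1] = ((-0.8333)·(-0.8333) + (-3.8333)·(-3.8333) + (4.1667)·(4.1667) + (-0.8333)·(-0.8333) + (-1.8333)·(-1.8333) + (3.1667)·(3.1667)) / 5 = 46.8333/5 = 9.3667
  S[X_1,X_2] = ((-0.8333)·(-1) + (-3.8333)·(-4) + (4.1667)·(2) + (-0.8333)·(0) + (-1.8333)·(2) + (3.1667)·(1)) / 5 = 24/5 = 4.8
  S[X_2,X_2] = ((-1)·(-1) + (-4)·(-4) + (2)·(2) + (0)·(0) + (2)·(2) + (1)·(1)) / 5 = 26/5 = 5.2
  S = [[9.3667, 4.8],
 [4.8, 5.2]].

Step 3 — invert S. det(S) = 9.3667·5.2 - (4.8)² = 25.6667.
  S^{-1} = (1/det) · [[d, -b], [-b, a]] = [[0.2026, -0.187],
 [-0.187, 0.3649]].

Step 4 — quadratic form (x̄ - mu_0)^T · S^{-1} · (x̄ - mu_0):
  S^{-1} · (x̄ - mu_0) = (0.1688, -0.1558),
  (x̄ - mu_0)^T · [...] = (0.8333)·(0.1688) + (0)·(-0.1558) = 0.1407.

Step 5 — scale by n: T² = 6 · 0.1407 = 0.8442.

T² ≈ 0.8442


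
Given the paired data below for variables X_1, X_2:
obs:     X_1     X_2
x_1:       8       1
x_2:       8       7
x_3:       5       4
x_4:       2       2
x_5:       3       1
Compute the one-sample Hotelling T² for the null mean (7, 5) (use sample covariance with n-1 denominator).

Step 1 — sample mean vector:
  mean(X_1) = (8 + 8 + 5 + 2 + 3) / 5 = 26/5 = 5.2
  mean(X_2) = (1 + 7 + 4 + 2 + 1) / 5 = 15/5 = 3
  x̄ = (5.2, 3),  deviation x̄ - mu_0 = (5.2, 3) - (7, 5) = (-1.8, -2).

Step 2 — sample covariance matrix, S[i,j] = (1/(n-1)) · Σ_k (x_{k,i} - mean_i) · (x_{k,j} - mean_j), divisor n-1 = 4:
  S[X_1,X_1] = ((2.8)·(2.8) + (2.8)·(2.8) + (-0.2)·(-0.2) + (-3.2)·(-3.2) + (-2.2)·(-2.2)) / 4 = 30.8/4 = 7.7
  S[X_1,X_2] = ((2.8)·(-2) + (2.8)·(4) + (-0.2)·(1) + (-3.2)·(-1) + (-2.2)·(-2)) / 4 = 13/4 = 3.25
  S[X_2,X_2] = ((-2)·(-2) + (4)·(4) + (1)·(1) + (-1)·(-1) + (-2)·(-2)) / 4 = 26/4 = 6.5
  S = [[7.7, 3.25],
 [3.25, 6.5]].

Step 3 — invert S. det(S) = 7.7·6.5 - (3.25)² = 39.4875.
  S^{-1} = (1/det) · [[d, -b], [-b, a]] = [[0.1646, -0.0823],
 [-0.0823, 0.195]].

Step 4 — quadratic form (x̄ - mu_0)^T · S^{-1} · (x̄ - mu_0):
  S^{-1} · (x̄ - mu_0) = (-0.1317, -0.2418),
  (x̄ - mu_0)^T · [...] = (-1.8)·(-0.1317) + (-2)·(-0.2418) = 0.7207.

Step 5 — scale by n: T² = 5 · 0.7207 = 3.6037.

T² ≈ 3.6037


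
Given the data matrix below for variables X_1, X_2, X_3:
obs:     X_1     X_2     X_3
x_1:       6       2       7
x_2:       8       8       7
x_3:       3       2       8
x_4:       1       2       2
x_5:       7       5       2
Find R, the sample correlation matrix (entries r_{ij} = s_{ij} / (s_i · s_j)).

Step 1 — column means:
  mean(X_1) = (6 + 8 + 3 + 1 + 7) / 5 = 25/5 = 5
  mean(X_2) = (2 + 8 + 2 + 2 + 5) / 5 = 19/5 = 3.8
  mean(X_3) = (7 + 7 + 8 + 2 + 2) / 5 = 26/5 = 5.2

Step 2 — sample variances and covariances s[i,j] = (1/(n-1)) · Σ_k (x_{k,i} - mean_i) · (x_{k,j} - mean_j), with n-1 = 4:
  s[X_1,X_1] = ((1)·(1) + (3)·(3) + (-2)·(-2) + (-4)·(-4) + (2)·(2)) / 4 = 34/4 = 8.5
  s[X_1,X_2] = ((1)·(-1.8) + (3)·(4.2) + (-2)·(-1.8) + (-4)·(-1.8) + (2)·(1.2)) / 4 = 24/4 = 6
  s[X_1,X_3] = ((1)·(1.8) + (3)·(1.8) + (-2)·(2.8) + (-4)·(-3.2) + (2)·(-3.2)) / 4 = 8/4 = 2
  s[X_2,X_2] = ((-1.8)·(-1.8) + (4.2)·(4.2) + (-1.8)·(-1.8) + (-1.8)·(-1.8) + (1.2)·(1.2)) / 4 = 28.8/4 = 7.2
  s[X_2,X_3] = ((-1.8)·(1.8) + (4.2)·(1.8) + (-1.8)·(2.8) + (-1.8)·(-3.2) + (1.2)·(-3.2)) / 4 = 1.2/4 = 0.3
  s[X_3,X_3] = ((1.8)·(1.8) + (1.8)·(1.8) + (2.8)·(2.8) + (-3.2)·(-3.2) + (-3.2)·(-3.2)) / 4 = 34.8/4 = 8.7
  Sample standard deviations s_i = √(s[i,i]):
  s(X_1) = √(8.5) = 2.9155
  s(X_2) = √(7.2) = 2.6833
  s(X_3) = √(8.7) = 2.9496

Step 3 — r_{ij} = s_{ij} / (s_i · s_j):
  r[X_1,X_1] = 1 (diagonal).
  r[X_1,X_2] = 6 / (2.9155 · 2.6833) = 6 / 7.823 = 0.767
  r[X_1,X_3] = 2 / (2.9155 · 2.9496) = 2 / 8.5994 = 0.2326
  r[X_2,X_2] = 1 (diagonal).
  r[X_2,X_3] = 0.3 / (2.6833 · 2.9496) = 0.3 / 7.9145 = 0.0379
  r[X_3,X_3] = 1 (diagonal).

R is symmetric with unit diagonal. Assembling:

R = [[1, 0.767, 0.2326],
 [0.767, 1, 0.0379],
 [0.2326, 0.0379, 1]]


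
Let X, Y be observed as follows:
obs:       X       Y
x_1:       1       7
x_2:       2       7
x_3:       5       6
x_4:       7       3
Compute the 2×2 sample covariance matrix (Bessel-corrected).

Step 1 — column means:
  mean(X) = (1 + 2 + 5 + 7) / 4 = 15/4 = 3.75
  mean(Y) = (7 + 7 + 6 + 3) / 4 = 23/4 = 5.75

Step 2 — sample covariance S[i,j] = (1/(n-1)) · Σ_k (x_{k,i} - mean_i) · (x_{k,j} - mean_j), with n-1 = 3.
  S[X,X] = ((-2.75)·(-2.75) + (-1.75)·(-1.75) + (1.25)·(1.25) + (3.25)·(3.25)) / 3 = 22.75/3 = 7.5833
  S[X,Y] = ((-2.75)·(1.25) + (-1.75)·(1.25) + (1.25)·(0.25) + (3.25)·(-2.75)) / 3 = -14.25/3 = -4.75
  S[Y,Y] = ((1.25)·(1.25) + (1.25)·(1.25) + (0.25)·(0.25) + (-2.75)·(-2.75)) / 3 = 10.75/3 = 3.5833

S is symmetric (S[j,i] = S[i,j]). Assembling:

S = [[7.5833, -4.75],
 [-4.75, 3.5833]]


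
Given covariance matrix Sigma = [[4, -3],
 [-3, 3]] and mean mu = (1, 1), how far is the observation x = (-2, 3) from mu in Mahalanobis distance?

Step 1 — centre the observation: (x - mu) = (-3, 2).

Step 2 — invert Sigma. det(Sigma) = 4·3 - (-3)² = 3.
  Sigma^{-1} = (1/det) · [[d, -b], [-b, a]] = [[1, 1],
 [1, 1.3333]].

Step 3 — form the quadratic (x - mu)^T · Sigma^{-1} · (x - mu):
  Sigma^{-1} · (x - mu) = (-1, -0.3333).
  (x - mu)^T · [Sigma^{-1} · (x - mu)] = (-3)·(-1) + (2)·(-0.3333) = 2.3333.

Step 4 — take square root: d = √(2.3333) ≈ 1.5275.

d(x, mu) = √(2.3333) ≈ 1.5275


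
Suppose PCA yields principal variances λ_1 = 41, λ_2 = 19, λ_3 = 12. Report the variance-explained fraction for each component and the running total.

Step 1 — total variance = trace(Sigma) = Σ λ_i = 41 + 19 + 12 = 72.

Step 2 — fraction explained by component i = λ_i / Σ λ:
  PC1: 41/72 = 0.5694
  PC2: 19/72 = 0.2639
  PC3: 12/72 = 0.1667

Step 3 — cumulative fraction after k components = (λ_1 + ... + λ_k) / Σ λ:
  k = 1: 41/72 = 0.5694
  k = 2: (41 + 19)/72 = 60/72 = 0.8333
  k = 3: (41 + 19 + 12)/72 = 72/72 = 1

Summary (fraction, with percent):

explained: PC1 0.5694 (56.94%), PC2 0.2639 (26.39%), PC3 0.1667 (16.67%);  cumulative: 0.5694, 0.8333, 1


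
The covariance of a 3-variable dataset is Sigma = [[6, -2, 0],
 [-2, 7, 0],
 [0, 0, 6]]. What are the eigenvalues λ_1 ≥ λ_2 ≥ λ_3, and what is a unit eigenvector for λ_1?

Step 1 — characteristic polynomial p(λ) = det(λI - Sigma) = λ³ - tr·λ² + c_1·λ - det, where tr = trace, c_1 = sum of the principal 2×2 minors, det = det(Sigma):
  tr = 6 + 7 + 6 = 19,
  c_1 = (6·7 - (-2)²) + (6·6 - (0)²) + (7·6 - (0)²) = 38 + 36 + 42 = 116,
  det = 6·(7·6 - (0)²) - (-2)·((-2)·6 - (0)·(0)) + (0)·((-2)·(0) - 7·(0)) = 6·(42) - (-2)·(-12) + (0)·(0) = 228.
  So p(λ) = λ³ - 19λ² + 116λ - 228.
Step 2 — look for an integer root (rational root theorem: any rational root is an integer divisor of 228). Testing λ = 6:
  p(6) = 216 - 684 + 696 - 228 = 0  ✓
  Dividing out (λ - 6): p(λ) = (λ - 6)(λ² - 13λ + 38).
Step 3 — remaining eigenvalues from the quadratic λ² - 13λ + 38 = 0:
  Δ = 13² - 4·38 = 169 - 152 = 17,  λ = (13 ± √17)/2 = (13 ± 4.1231)/2 ≈ 8.5616 or 4.4384.
  Sorted: λ_1 = 8.5616,  λ_2 = 6,  λ_3 = 4.4384  (check: sum = 19 = tr ✓).

Step 4 — unit eigenvector for λ_1 ≈ 8.5616: v spans the null space of (Sigma - λ_1 I), whose rows are
  r_1 = (-2.5616, -2, 0),  r_2 = (-2, -1.5616, 0),  r_3 = (0, 0, -2.5616).
  v is orthogonal to every row, so take v ∝ r_1 × r_3 = ((-2)·(-2.5616) - (0)·(0), (0)·(0) - (-2.5616)·(-2.5616), (-2.5616)·(0) - (-2)·(0)) ≈ (5.1231, -6.5616, 0).
  Let u = (5.1231, -6.5616, 0).
  ||u|| = √((5.1231)² + (-6.5616)² + (0)²) = √(69.3002) ≈ 8.3247,  v_1 = u/||u|| ≈ (0.6154, -0.7882, 0) (||v_1|| = 1).

λ_1 = 8.5616,  λ_2 = 6,  λ_3 = 4.4384;  v_1 ≈ (0.6154, -0.7882, 0)


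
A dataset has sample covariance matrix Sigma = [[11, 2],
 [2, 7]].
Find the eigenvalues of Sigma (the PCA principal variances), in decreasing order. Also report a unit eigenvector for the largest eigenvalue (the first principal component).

Step 1 — characteristic polynomial of 2×2 Sigma:
  det(Sigma - λI) = λ² - trace · λ + det = 0.
  trace = 11 + 7 = 18, det = 11·7 - (2)² = 73.
Step 2 — discriminant:
  Δ = trace² - 4·det = 324 - 292 = 32.
Step 3 — eigenvalues:
  λ = (trace ± √Δ)/2 = (18 ± 5.6569)/2,
  λ_1 = 11.8284,  λ_2 = 6.1716.

Step 4 — unit eigenvector for λ_1: solve (Sigma - λ_1 I)v = 0. First row:
  (11 - 11.8284)·v_x + (2)·v_y = 0, i.e. (-0.8284)·v_x + (2)·v_y = 0,
  so v ∝ (b, λ_1 - a) = (2, 0.8284) = u.
  ||u|| = √((2)² + (0.8284)²) = √(4.6863) ≈ 2.1648,
  v_1 = u/||u|| ≈ (0.9239, 0.3827) (||v_1|| = 1).

λ_1 = 11.8284,  λ_2 = 6.1716;  v_1 ≈ (0.9239, 0.3827)


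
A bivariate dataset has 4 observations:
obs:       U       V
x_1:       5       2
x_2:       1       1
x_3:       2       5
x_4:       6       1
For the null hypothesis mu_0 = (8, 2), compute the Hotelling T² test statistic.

Step 1 — sample mean vector:
  mean(U) = (5 + 1 + 2 + 6) / 4 = 14/4 = 3.5
  mean(V) = (2 + 1 + 5 + 1) / 4 = 9/4 = 2.25
  x̄ = (3.5, 2.25),  deviation x̄ - mu_0 = (3.5, 2.25) - (8, 2) = (-4.5, 0.25).

Step 2 — sample covariance matrix, S[i,j] = (1/(n-1)) · Σ_k (x_{k,i} - mean_i) · (x_{k,j} - mean_j), divisor n-1 = 3:
  S[U,U] = ((1.5)·(1.5) + (-2.5)·(-2.5) + (-1.5)·(-1.5) + (2.5)·(2.5)) / 3 = 17/3 = 5.6667
  S[U,V] = ((1.5)·(-0.25) + (-2.5)·(-1.25) + (-1.5)·(2.75) + (2.5)·(-1.25)) / 3 = -4.5/3 = -1.5
  S[V,V] = ((-0.25)·(-0.25) + (-1.25)·(-1.25) + (2.75)·(2.75) + (-1.25)·(-1.25)) / 3 = 10.75/3 = 3.5833
  S = [[5.6667, -1.5],
 [-1.5, 3.5833]].

Step 3 — invert S. det(S) = 5.6667·3.5833 - (-1.5)² = 18.0556.
  S^{-1} = (1/det) · [[d, -b], [-b, a]] = [[0.1985, 0.0831],
 [0.0831, 0.3138]].

Step 4 — quadratic form (x̄ - mu_0)^T · S^{-1} · (x̄ - mu_0):
  S^{-1} · (x̄ - mu_0) = (-0.8723, -0.2954),
  (x̄ - mu_0)^T · [...] = (-4.5)·(-0.8723) + (0.25)·(-0.2954) = 3.8515.

Step 5 — scale by n: T² = 4 · 3.8515 = 15.4062.

T² ≈ 15.4062


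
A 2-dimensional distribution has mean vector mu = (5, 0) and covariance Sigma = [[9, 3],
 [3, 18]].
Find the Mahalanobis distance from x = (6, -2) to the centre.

Step 1 — centre the observation: (x - mu) = (1, -2).

Step 2 — invert Sigma. det(Sigma) = 9·18 - (3)² = 153.
  Sigma^{-1} = (1/det) · [[d, -b], [-b, a]] = [[0.1176, -0.0196],
 [-0.0196, 0.0588]].

Step 3 — form the quadratic (x - mu)^T · Sigma^{-1} · (x - mu):
  Sigma^{-1} · (x - mu) = (0.1569, -0.1373).
  (x - mu)^T · [Sigma^{-1} · (x - mu)] = (1)·(0.1569) + (-2)·(-0.1373) = 0.4314.

Step 4 — take square root: d = √(0.4314) ≈ 0.6568.

d(x, mu) = √(0.4314) ≈ 0.6568


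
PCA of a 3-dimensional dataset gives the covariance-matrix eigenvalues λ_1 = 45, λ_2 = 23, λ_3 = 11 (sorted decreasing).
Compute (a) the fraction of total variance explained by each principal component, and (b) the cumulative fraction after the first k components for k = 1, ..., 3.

Step 1 — total variance = trace(Sigma) = Σ λ_i = 45 + 23 + 11 = 79.

Step 2 — fraction explained by component i = λ_i / Σ λ:
  PC1: 45/79 = 0.5696
  PC2: 23/79 = 0.2911
  PC3: 11/79 = 0.1392

Step 3 — cumulative fraction after k components = (λ_1 + ... + λ_k) / Σ λ:
  k = 1: 45/79 = 0.5696
  k = 2: (45 + 23)/79 = 68/79 = 0.8608
  k = 3: (45 + 23 + 11)/79 = 79/79 = 1

Summary (fraction, with percent):

explained: PC1 0.5696 (56.96%), PC2 0.2911 (29.11%), PC3 0.1392 (13.92%);  cumulative: 0.5696, 0.8608, 1


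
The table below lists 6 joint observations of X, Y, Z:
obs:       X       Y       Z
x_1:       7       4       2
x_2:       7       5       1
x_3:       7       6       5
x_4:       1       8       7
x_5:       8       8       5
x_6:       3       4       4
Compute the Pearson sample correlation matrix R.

Step 1 — column means:
  mean(X) = (7 + 7 + 7 + 1 + 8 + 3) / 6 = 33/6 = 5.5
  mean(Y) = (4 + 5 + 6 + 8 + 8 + 4) / 6 = 35/6 = 5.8333
  mean(Z) = (2 + 1 + 5 + 7 + 5 + 4) / 6 = 24/6 = 4

Step 2 — sample variances and covariances s[i,j] = (1/(n-1)) · Σ_k (x_{k,i} - mean_i) · (x_{k,j} - mean_j), with n-1 = 5:
  s[X,X] = ((1.5)·(1.5) + (1.5)·(1.5) + (1.5)·(1.5) + (-4.5)·(-4.5) + (2.5)·(2.5) + (-2.5)·(-2.5)) / 5 = 39.5/5 = 7.9
  s[X,Y] = ((1.5)·(-1.8333) + (1.5)·(-0.8333) + (1.5)·(0.1667) + (-4.5)·(2.1667) + (2.5)·(2.1667) + (-2.5)·(-1.8333)) / 5 = -3.5/5 = -0.7
  s[X,Z] = ((1.5)·(-2) + (1.5)·(-3) + (1.5)·(1) + (-4.5)·(3) + (2.5)·(1) + (-2.5)·(0)) / 5 = -17/5 = -3.4
  s[Y,Y] = ((-1.8333)·(-1.8333) + (-0.8333)·(-0.8333) + (0.1667)·(0.1667) + (2.1667)·(2.1667) + (2.1667)·(2.1667) + (-1.8333)·(-1.8333)) / 5 = 16.8333/5 = 3.3667
  s[Y,Z] = ((-1.8333)·(-2) + (-0.8333)·(-3) + (0.1667)·(1) + (2.1667)·(3) + (2.1667)·(1) + (-1.8333)·(0)) / 5 = 15/5 = 3
  s[Z,Z] = ((-2)·(-2) + (-3)·(-3) + (1)·(1) + (3)·(3) + (1)·(1) + (0)·(0)) / 5 = 24/5 = 4.8
  Sample standard deviations s_i = √(s[i,i]):
  s(X) = √(7.9) = 2.8107
  s(Y) = √(3.3667) = 1.8348
  s(Z) = √(4.8) = 2.1909

Step 3 — r_{ij} = s_{ij} / (s_i · s_j):
  r[X,X] = 1 (diagonal).
  r[X,Y] = -0.7 / (2.8107 · 1.8348) = -0.7 / 5.1572 = -0.1357
  r[X,Z] = -3.4 / (2.8107 · 2.1909) = -3.4 / 6.1579 = -0.5521
  r[Y,Y] = 1 (diagonal).
  r[Y,Z] = 3 / (1.8348 · 2.1909) = 3 / 4.02 = 0.7463
  r[Z,Z] = 1 (diagonal).

R is symmetric with unit diagonal. Assembling:

R = [[1, -0.1357, -0.5521],
 [-0.1357, 1, 0.7463],
 [-0.5521, 0.7463, 1]]


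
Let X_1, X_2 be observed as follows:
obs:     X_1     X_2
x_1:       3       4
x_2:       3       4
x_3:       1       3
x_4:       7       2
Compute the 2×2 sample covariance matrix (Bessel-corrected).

Step 1 — column means:
  mean(X_1) = (3 + 3 + 1 + 7) / 4 = 14/4 = 3.5
  mean(X_2) = (4 + 4 + 3 + 2) / 4 = 13/4 = 3.25

Step 2 — sample covariance S[i,j] = (1/(n-1)) · Σ_k (x_{k,i} - mean_i) · (x_{k,j} - mean_j), with n-1 = 3.
  S[X_1,X_1] = ((-0.5)·(-0.5) + (-0.5)·(-0.5) + (-2.5)·(-2.5) + (3.5)·(3.5)) / 3 = 19/3 = 6.3333
  S[X_1,X_2] = ((-0.5)·(0.75) + (-0.5)·(0.75) + (-2.5)·(-0.25) + (3.5)·(-1.25)) / 3 = -4.5/3 = -1.5
  S[X_2,X_2] = ((0.75)·(0.75) + (0.75)·(0.75) + (-0.25)·(-0.25) + (-1.25)·(-1.25)) / 3 = 2.75/3 = 0.9167

S is symmetric (S[j,i] = S[i,j]). Assembling:

S = [[6.3333, -1.5],
 [-1.5, 0.9167]]


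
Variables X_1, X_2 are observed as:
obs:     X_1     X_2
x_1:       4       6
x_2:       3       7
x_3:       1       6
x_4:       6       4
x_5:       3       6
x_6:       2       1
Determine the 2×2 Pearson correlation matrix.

Step 1 — column means:
  mean(X_1) = (4 + 3 + 1 + 6 + 3 + 2) / 6 = 19/6 = 3.1667
  mean(X_2) = (6 + 7 + 6 + 4 + 6 + 1) / 6 = 30/6 = 5

Step 2 — sample variances and covariances s[i,j] = (1/(n-1)) · Σ_k (x_{k,i} - mean_i) · (x_{k,j} - mean_j), with n-1 = 5:
  s[X_1,X_1] = ((0.8333)·(0.8333) + (-0.1667)·(-0.1667) + (-2.1667)·(-2.1667) + (2.8333)·(2.8333) + (-0.1667)·(-0.1667) + (-1.1667)·(-1.1667)) / 5 = 14.8333/5 = 2.9667
  s[X_1,X_2] = ((0.8333)·(1) + (-0.1667)·(2) + (-2.1667)·(1) + (2.8333)·(-1) + (-0.1667)·(1) + (-1.1667)·(-4)) / 5 = 0/5 = 0
  s[X_2,X_2] = ((1)·(1) + (2)·(2) + (1)·(1) + (-1)·(-1) + (1)·(1) + (-4)·(-4)) / 5 = 24/5 = 4.8
  Sample standard deviations s_i = √(s[i,i]):
  s(X_1) = √(2.9667) = 1.7224
  s(X_2) = √(4.8) = 2.1909

Step 3 — r_{ij} = s_{ij} / (s_i · s_j):
  r[X_1,X_1] = 1 (diagonal).
  r[X_1,X_2] = 0 / (1.7224 · 2.1909) = 0 / 3.7736 = 0
  r[X_2,X_2] = 1 (diagonal).

R is symmetric with unit diagonal. Assembling:

R = [[1, 0],
 [0, 1]]


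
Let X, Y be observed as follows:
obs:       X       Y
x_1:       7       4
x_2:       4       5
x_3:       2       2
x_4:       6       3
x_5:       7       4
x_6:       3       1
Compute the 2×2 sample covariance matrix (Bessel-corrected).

Step 1 — column means:
  mean(X) = (7 + 4 + 2 + 6 + 7 + 3) / 6 = 29/6 = 4.8333
  mean(Y) = (4 + 5 + 2 + 3 + 4 + 1) / 6 = 19/6 = 3.1667

Step 2 — sample covariance S[i,j] = (1/(n-1)) · Σ_k (x_{k,i} - mean_i) · (x_{k,j} - mean_j), with n-1 = 5.
  S[X,X] = ((2.1667)·(2.1667) + (-0.8333)·(-0.8333) + (-2.8333)·(-2.8333) + (1.1667)·(1.1667) + (2.1667)·(2.1667) + (-1.8333)·(-1.8333)) / 5 = 22.8333/5 = 4.5667
  S[X,Y] = ((2.1667)·(0.8333) + (-0.8333)·(1.8333) + (-2.8333)·(-1.1667) + (1.1667)·(-0.1667) + (2.1667)·(0.8333) + (-1.8333)·(-2.1667)) / 5 = 9.1667/5 = 1.8333
  S[Y,Y] = ((0.8333)·(0.8333) + (1.8333)·(1.8333) + (-1.1667)·(-1.1667) + (-0.1667)·(-0.1667) + (0.8333)·(0.8333) + (-2.1667)·(-2.1667)) / 5 = 10.8333/5 = 2.1667

S is symmetric (S[j,i] = S[i,j]). Assembling:

S = [[4.5667, 1.8333],
 [1.8333, 2.1667]]


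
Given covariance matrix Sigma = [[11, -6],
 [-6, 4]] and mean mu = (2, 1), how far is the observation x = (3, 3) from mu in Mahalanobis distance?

Step 1 — centre the observation: (x - mu) = (1, 2).

Step 2 — invert Sigma. det(Sigma) = 11·4 - (-6)² = 8.
  Sigma^{-1} = (1/det) · [[d, -b], [-b, a]] = [[0.5, 0.75],
 [0.75, 1.375]].

Step 3 — form the quadratic (x - mu)^T · Sigma^{-1} · (x - mu):
  Sigma^{-1} · (x - mu) = (2, 3.5).
  (x - mu)^T · [Sigma^{-1} · (x - mu)] = (1)·(2) + (2)·(3.5) = 9.

Step 4 — take square root: d = √(9) ≈ 3.

d(x, mu) = √(9) ≈ 3


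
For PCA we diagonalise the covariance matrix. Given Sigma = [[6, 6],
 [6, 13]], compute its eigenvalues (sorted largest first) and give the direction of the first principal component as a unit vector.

Step 1 — characteristic polynomial of 2×2 Sigma:
  det(Sigma - λI) = λ² - trace · λ + det = 0.
  trace = 6 + 13 = 19, det = 6·13 - (6)² = 42.
Step 2 — discriminant:
  Δ = trace² - 4·det = 361 - 168 = 193.
Step 3 — eigenvalues:
  λ = (trace ± √Δ)/2 = (19 ± 13.8924)/2,
  λ_1 = 16.4462,  λ_2 = 2.5538.

Step 4 — unit eigenvector for λ_1: solve (Sigma - λ_1 I)v = 0. First row:
  (6 - 16.4462)·v_x + (6)·v_y = 0, i.e. (-10.4462)·v_x + (6)·v_y = 0,
  so v ∝ (b, λ_1 - a) = (6, 10.4462) = u.
  ||u|| = √((6)² + (10.4462)²) = √(145.1236) ≈ 12.0467,
  v_1 = u/||u|| ≈ (0.4981, 0.8671) (||v_1|| = 1).

λ_1 = 16.4462,  λ_2 = 2.5538;  v_1 ≈ (0.4981, 0.8671)


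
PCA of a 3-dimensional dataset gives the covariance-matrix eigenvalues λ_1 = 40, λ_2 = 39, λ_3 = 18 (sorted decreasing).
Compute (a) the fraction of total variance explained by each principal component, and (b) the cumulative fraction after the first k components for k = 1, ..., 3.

Step 1 — total variance = trace(Sigma) = Σ λ_i = 40 + 39 + 18 = 97.

Step 2 — fraction explained by component i = λ_i / Σ λ:
  PC1: 40/97 = 0.4124
  PC2: 39/97 = 0.4021
  PC3: 18/97 = 0.1856

Step 3 — cumulative fraction after k components = (λ_1 + ... + λ_k) / Σ λ:
  k = 1: 40/97 = 0.4124
  k = 2: (40 + 39)/97 = 79/97 = 0.8144
  k = 3: (40 + 39 + 18)/97 = 97/97 = 1

Summary (fraction, with percent):

explained: PC1 0.4124 (41.24%), PC2 0.4021 (40.21%), PC3 0.1856 (18.56%);  cumulative: 0.4124, 0.8144, 1


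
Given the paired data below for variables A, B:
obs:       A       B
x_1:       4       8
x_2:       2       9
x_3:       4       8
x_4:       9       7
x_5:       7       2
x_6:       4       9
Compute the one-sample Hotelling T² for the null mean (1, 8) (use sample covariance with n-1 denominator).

Step 1 — sample mean vector:
  mean(A) = (4 + 2 + 4 + 9 + 7 + 4) / 6 = 30/6 = 5
  mean(B) = (8 + 9 + 8 + 7 + 2 + 9) / 6 = 43/6 = 7.1667
  x̄ = (5, 7.1667),  deviation x̄ - mu_0 = (5, 7.1667) - (1, 8) = (4, -0.8333).

Step 2 — sample covariance matrix, S[i,j] = (1/(n-1)) · Σ_k (x_{k,i} - mean_i) · (x_{k,j} - mean_j), divisor n-1 = 5:
  S[A,A] = ((-1)·(-1) + (-3)·(-3) + (-1)·(-1) + (4)·(4) + (2)·(2) + (-1)·(-1)) / 5 = 32/5 = 6.4
  S[A,B] = ((-1)·(0.8333) + (-3)·(1.8333) + (-1)·(0.8333) + (4)·(-0.1667) + (2)·(-5.1667) + (-1)·(1.8333)) / 5 = -20/5 = -4
  S[B,B] = ((0.8333)·(0.8333) + (1.8333)·(1.8333) + (0.8333)·(0.8333) + (-0.1667)·(-0.1667) + (-5.1667)·(-5.1667) + (1.8333)·(1.8333)) / 5 = 34.8333/5 = 6.9667
  S = [[6.4, -4],
 [-4, 6.9667]].

Step 3 — invert S. det(S) = 6.4·6.9667 - (-4)² = 28.5867.
  S^{-1} = (1/det) · [[d, -b], [-b, a]] = [[0.2437, 0.1399],
 [0.1399, 0.2239]].

Step 4 — quadratic form (x̄ - mu_0)^T · S^{-1} · (x̄ - mu_0):
  S^{-1} · (x̄ - mu_0) = (0.8582, 0.3731),
  (x̄ - mu_0)^T · [...] = (4)·(0.8582) + (-0.8333)·(0.3731) = 3.1219.

Step 5 — scale by n: T² = 6 · 3.1219 = 18.7313.

T² ≈ 18.7313


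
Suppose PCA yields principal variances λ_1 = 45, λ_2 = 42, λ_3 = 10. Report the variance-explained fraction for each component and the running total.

Step 1 — total variance = trace(Sigma) = Σ λ_i = 45 + 42 + 10 = 97.

Step 2 — fraction explained by component i = λ_i / Σ λ:
  PC1: 45/97 = 0.4639
  PC2: 42/97 = 0.433
  PC3: 10/97 = 0.1031

Step 3 — cumulative fraction after k components = (λ_1 + ... + λ_k) / Σ λ:
  k = 1: 45/97 = 0.4639
  k = 2: (45 + 42)/97 = 87/97 = 0.8969
  k = 3: (45 + 42 + 10)/97 = 97/97 = 1

Summary (fraction, with percent):

explained: PC1 0.4639 (46.39%), PC2 0.433 (43.3%), PC3 0.1031 (10.31%);  cumulative: 0.4639, 0.8969, 1


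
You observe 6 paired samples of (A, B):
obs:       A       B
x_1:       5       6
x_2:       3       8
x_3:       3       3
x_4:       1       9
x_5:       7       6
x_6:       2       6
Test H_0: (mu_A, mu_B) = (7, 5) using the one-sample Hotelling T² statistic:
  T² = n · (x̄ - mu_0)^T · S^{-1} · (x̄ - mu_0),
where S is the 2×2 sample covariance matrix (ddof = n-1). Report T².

Step 1 — sample mean vector:
  mean(A) = (5 + 3 + 3 + 1 + 7 + 2) / 6 = 21/6 = 3.5
  mean(B) = (6 + 8 + 3 + 9 + 6 + 6) / 6 = 38/6 = 6.3333
  x̄ = (3.5, 6.3333),  deviation x̄ - mu_0 = (3.5, 6.3333) - (7, 5) = (-3.5, 1.3333).

Step 2 — sample covariance matrix, S[i,j] = (1/(n-1)) · Σ_k (x_{k,i} - mean_i) · (x_{k,j} - mean_j), divisor n-1 = 5:
  S[A,A] = ((1.5)·(1.5) + (-0.5)·(-0.5) + (-0.5)·(-0.5) + (-2.5)·(-2.5) + (3.5)·(3.5) + (-1.5)·(-1.5)) / 5 = 23.5/5 = 4.7
  S[A,B] = ((1.5)·(-0.3333) + (-0.5)·(1.6667) + (-0.5)·(-3.3333) + (-2.5)·(2.6667) + (3.5)·(-0.3333) + (-1.5)·(-0.3333)) / 5 = -7/5 = -1.4
  S[B,B] = ((-0.3333)·(-0.3333) + (1.6667)·(1.6667) + (-3.3333)·(-3.3333) + (2.6667)·(2.6667) + (-0.3333)·(-0.3333) + (-0.3333)·(-0.3333)) / 5 = 21.3333/5 = 4.2667
  S = [[4.7, -1.4],
 [-1.4, 4.2667]].

Step 3 — invert S. det(S) = 4.7·4.2667 - (-1.4)² = 18.0933.
  S^{-1} = (1/det) · [[d, -b], [-b, a]] = [[0.2358, 0.0774],
 [0.0774, 0.2598]].

Step 4 — quadratic form (x̄ - mu_0)^T · S^{-1} · (x̄ - mu_0):
  S^{-1} · (x̄ - mu_0) = (-0.7222, 0.0755),
  (x̄ - mu_0)^T · [...] = (-3.5)·(-0.7222) + (1.3333)·(0.0755) = 2.6283.

Step 5 — scale by n: T² = 6 · 2.6283 = 15.7701.

T² ≈ 15.7701


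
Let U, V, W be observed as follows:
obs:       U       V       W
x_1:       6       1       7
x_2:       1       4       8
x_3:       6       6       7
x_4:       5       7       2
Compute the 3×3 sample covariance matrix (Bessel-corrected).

Step 1 — column means:
  mean(U) = (6 + 1 + 6 + 5) / 4 = 18/4 = 4.5
  mean(V) = (1 + 4 + 6 + 7) / 4 = 18/4 = 4.5
  mean(W) = (7 + 8 + 7 + 2) / 4 = 24/4 = 6

Step 2 — sample covariance S[i,j] = (1/(n-1)) · Σ_k (x_{k,i} - mean_i) · (x_{k,j} - mean_j), with n-1 = 3.
  S[U,U] = ((1.5)·(1.5) + (-3.5)·(-3.5) + (1.5)·(1.5) + (0.5)·(0.5)) / 3 = 17/3 = 5.6667
  S[U,V] = ((1.5)·(-3.5) + (-3.5)·(-0.5) + (1.5)·(1.5) + (0.5)·(2.5)) / 3 = 0/3 = 0
  S[U,W] = ((1.5)·(1) + (-3.5)·(2) + (1.5)·(1) + (0.5)·(-4)) / 3 = -6/3 = -2
  S[V,V] = ((-3.5)·(-3.5) + (-0.5)·(-0.5) + (1.5)·(1.5) + (2.5)·(2.5)) / 3 = 21/3 = 7
  S[V,W] = ((-3.5)·(1) + (-0.5)·(2) + (1.5)·(1) + (2.5)·(-4)) / 3 = -13/3 = -4.3333
  S[W,W] = ((1)·(1) + (2)·(2) + (1)·(1) + (-4)·(-4)) / 3 = 22/3 = 7.3333

S is symmetric (S[j,i] = S[i,j]). Assembling:

S = [[5.6667, 0, -2],
 [0, 7, -4.3333],
 [-2, -4.3333, 7.3333]]
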